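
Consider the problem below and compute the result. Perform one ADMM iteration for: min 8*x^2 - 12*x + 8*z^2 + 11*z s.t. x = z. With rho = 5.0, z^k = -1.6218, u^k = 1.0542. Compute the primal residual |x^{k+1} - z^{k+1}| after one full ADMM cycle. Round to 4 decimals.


ADMM iteration with rho = 5.0, z^k = -1.6218, u^k = 1.0542
Step 1: x-update.
Minimize 8*x^2 - 12*x + (5.0/2)*(x + 1.6218 + 1.0542)^2
FOC: (2*8 + 5.0)*x = 12 + 5.0*(-1.6218 - 1.0542)
x^{k+1} = -0.0657
Step 2: z-update.
Minimize 8*z^2 + 11*z + (5.0/2)*(-0.0657 - z + 1.0542)^2
FOC: (2*8 + 5.0)*z = -11 + 5.0*(-0.0657 + 1.0542)
z^{k+1} = -0.2885
Step 3: u-update.
u^{k+1} = 1.0542 - 0.0657 + 0.2885 = 1.2769
Step 4: Primal residual = |-0.0657 + 0.2885| = 0.2227


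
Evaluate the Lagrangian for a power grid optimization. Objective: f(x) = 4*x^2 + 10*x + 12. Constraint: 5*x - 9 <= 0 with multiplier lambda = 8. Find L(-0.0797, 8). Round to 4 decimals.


Step 1: Evaluate f(x).
f(-0.0797) = 4*(-0.0797)^2 + 10*(-0.0797) + 12 = 11.2284
Step 2: Evaluate g(x).
g(-0.0797) = 5*-0.0797 - 9 = -9.3985
Step 3: Compute Lagrangian.
L = 11.2284 + 8*-9.3985 = -63.9596


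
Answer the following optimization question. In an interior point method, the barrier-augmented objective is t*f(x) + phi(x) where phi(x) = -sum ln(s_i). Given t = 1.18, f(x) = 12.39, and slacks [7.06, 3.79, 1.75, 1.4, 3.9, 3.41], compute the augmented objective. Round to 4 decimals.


Step 1: Compute log-barrier.
ln values: [1.9544, 1.3324, 0.5596, 0.3365, 1.361, 1.2267]
phi = -(1.9544 + 1.3324 + 0.5596 + 0.3365 + 1.361 + 1.2267) = -6.7706
Step 2: Compute augmented objective.
t*f(x) = 1.18*12.39 = 14.6202
Total = 14.6202 - 6.7706 = 7.8496


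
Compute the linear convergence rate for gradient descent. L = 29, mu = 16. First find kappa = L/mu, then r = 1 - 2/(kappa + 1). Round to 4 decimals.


Step 1: Compute the condition number.
kappa = L/mu = 29/16 = 1.8125
Step 2: Compute the convergence rate.
r = 1 - 2/(kappa + 1) = 1 - 2*mu/(L + mu) = (L - mu)/(L + mu) = 13/45 = 0.2889


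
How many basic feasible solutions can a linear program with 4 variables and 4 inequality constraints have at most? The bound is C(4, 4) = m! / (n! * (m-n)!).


Each vertex corresponds to some choice of n active constraints out of m, so the number of vertices is at most C(m, n) = m! / (n!(m-n)!).
m = 4, n = 4
Numerator: 4 * 3 * 2 * 1
Denominator: 4! = 24
C(4, 4) = 1


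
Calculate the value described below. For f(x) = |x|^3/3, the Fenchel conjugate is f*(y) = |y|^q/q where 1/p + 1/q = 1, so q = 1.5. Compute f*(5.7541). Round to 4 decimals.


The conjugate exponent q satisfies 1/p + 1/q = 1.
p = 3, so q = 3/(3 - 1) = 1.5
|y|^q = 5.7541^1.5 = 13.8028
f*(5.7541) = 13.8028 / 1.5 = 9.2018


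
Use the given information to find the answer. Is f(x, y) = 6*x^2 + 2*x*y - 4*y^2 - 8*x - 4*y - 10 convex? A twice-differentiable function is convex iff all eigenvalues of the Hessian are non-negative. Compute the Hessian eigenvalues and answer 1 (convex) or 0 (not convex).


The Hessian of f(x,y) = 6*x^2 + 2*x*y - 4*y^2 - 8*x - 4*y - 10 is:
H = [[12, 2], [2, -8]]
Trace = 12 - 8 = 4
Determinant = 12*-8 - (2)^2 = -100
Discriminant = (4)^2 - 4*-100 = 416.0
Eigenvalues: lambda_1 = -8.198, lambda_2 = 12.198
The function is not convex.

0


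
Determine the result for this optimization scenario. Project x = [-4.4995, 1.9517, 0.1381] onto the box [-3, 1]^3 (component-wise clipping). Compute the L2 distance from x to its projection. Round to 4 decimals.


Project each component onto [-3, 1].
clip(-4.4995) = -3.0, clip(1.9517) = 1.0, clip(0.1381) = 0.1381
Projection = [-3.0, 1.0, 0.1381]
Squared diffs: [2.2485, 0.9057, 0.0]
Distance = sqrt(3.1542) = 1.776


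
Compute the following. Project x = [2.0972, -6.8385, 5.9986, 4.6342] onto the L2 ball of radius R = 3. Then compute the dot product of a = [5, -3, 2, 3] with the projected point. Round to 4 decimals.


Step 1: Compute ||x|| (intermediates to 6 decimals).
||x|| = sqrt(2.0972^2 + (-6.8385)^2 + 5.9986^2 + 4.6342^2) = 10.422204
Step 2: Project.
Since ||x|| > R, scale = R/||x|| = 3/10.422204 = 0.287847, proj(x) = scale * x
proj(x) = [0.603673, -1.968442, 1.726679, 1.333941]
Step 3: Dot product.
a^T * proj(x) = 5*0.603673 - 3*(-1.968442) + 2*1.726679 + 3*1.333941 = 16.3789


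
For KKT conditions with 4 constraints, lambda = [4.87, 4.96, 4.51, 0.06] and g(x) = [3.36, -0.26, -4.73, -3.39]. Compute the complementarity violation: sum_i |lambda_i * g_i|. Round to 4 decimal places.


KKT complementary slackness check:
lambda_1 * g_1 = 4.87 * 3.36 = 16.3632
lambda_2 * g_2 = 4.96 * -0.26 = -1.2896
lambda_3 * g_3 = 4.51 * -4.73 = -21.3323
lambda_4 * g_4 = 0.06 * -3.39 = -0.2034
Total violation = 16.3632 + 1.2896 + 21.3323 + 0.2034 = 39.1885


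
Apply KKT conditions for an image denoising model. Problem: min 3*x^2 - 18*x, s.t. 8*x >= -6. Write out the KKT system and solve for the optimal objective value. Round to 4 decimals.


Step 1: Try lambda = 0 (constraint inactive).
Stationarity: 2*3*x - 18 = 0
x* = 18/(2*3) = 3.0
Check constraint: 8*3.0 = 24.0 >= -6 -- satisfied.
Step 2: Compute optimal value.
f(x*) = 3*3.0^2 - 18*3.0 = -27.0


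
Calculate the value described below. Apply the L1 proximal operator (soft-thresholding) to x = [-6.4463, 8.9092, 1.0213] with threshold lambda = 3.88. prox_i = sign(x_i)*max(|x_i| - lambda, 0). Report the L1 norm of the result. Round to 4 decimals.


Soft-thresholding with lambda = 3.88:
prox(-6.4463) = sign(-6.4463)*max(|-6.4463| - 3.88, 0) = -2.5663
prox(8.9092) = sign(8.9092)*max(|8.9092| - 3.88, 0) = 5.0292
prox(1.0213) = sign(1.0213)*max(|1.0213| - 3.88, 0) = 0.0
prox(x) = [-2.5663, 5.0292, 0.0]
||prox(x)||_1 = 2.5663 + 5.0292 + 0.0 = 7.5955


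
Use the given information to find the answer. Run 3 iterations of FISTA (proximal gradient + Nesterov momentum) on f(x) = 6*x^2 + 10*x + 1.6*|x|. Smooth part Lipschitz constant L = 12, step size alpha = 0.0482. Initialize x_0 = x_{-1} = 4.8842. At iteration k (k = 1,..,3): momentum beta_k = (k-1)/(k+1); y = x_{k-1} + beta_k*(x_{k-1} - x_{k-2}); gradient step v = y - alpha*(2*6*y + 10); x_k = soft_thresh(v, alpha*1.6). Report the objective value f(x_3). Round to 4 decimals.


FISTA on f(x) = 6*x^2 + 10*x + 1.6*|x|
L = 12, alpha = 0.0482
Iteration 1: beta = 0.0, y = 4.8842 + 0.0*(4.8842 - 4.8842) = 4.8842
  grad(y) = 68.6104, v = y - alpha*grad = 1.5772
  prox(v) = soft_thresh(1.5772, 0.0771) = 1.5001
Iteration 2: beta = 0.3333, y = 1.5001 + 0.3333*(1.5001 - 4.8842) = 0.372
  grad(y) = 14.4641, v = y - alpha*grad = -0.3252
  prox(v) = soft_thresh(-0.3252, 0.0771) = -0.248
Iteration 3: beta = 0.5, y = -0.248 + 0.5*(-0.248 - 1.5001) = -1.1221
  grad(y) = -3.4651, v = y - alpha*grad = -0.9551
  prox(v) = soft_thresh(-0.9551, 0.0771) = -0.878
f(x_3) = 6*(-0.878)^2 + 10*(-0.878) + 1.6*|-0.878| = -2.75


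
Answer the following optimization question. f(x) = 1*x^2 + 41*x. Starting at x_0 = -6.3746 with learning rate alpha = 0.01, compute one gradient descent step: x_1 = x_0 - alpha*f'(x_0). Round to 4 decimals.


We compute the gradient at x_0 and apply the update.
f'(x) = 2*x + 41
f'(-6.3746) = 2*-6.3746 + 41 = 28.2508
x_1 = -6.3746 - 0.01*28.2508 = -6.6571


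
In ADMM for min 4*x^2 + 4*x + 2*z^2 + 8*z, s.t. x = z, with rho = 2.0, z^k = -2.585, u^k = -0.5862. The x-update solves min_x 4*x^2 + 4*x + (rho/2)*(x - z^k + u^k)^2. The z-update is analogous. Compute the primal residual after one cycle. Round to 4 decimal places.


ADMM iteration with rho = 2.0, z^k = -2.585, u^k = -0.5862
Step 1: x-update.
Minimize 4*x^2 + 4*x + (2.0/2)*(x + 2.585 - 0.5862)^2
FOC: (2*4 + 2.0)*x = -4 + 2.0*(-2.585 + 0.5862)
x^{k+1} = -0.7998
Step 2: z-update.
Minimize 2*z^2 + 8*z + (2.0/2)*(-0.7998 - z - 0.5862)^2
FOC: (2*2 + 2.0)*z = -8 + 2.0*(-0.7998 - 0.5862)
z^{k+1} = -1.7953
Step 3: u-update.
u^{k+1} = -0.5862 - 0.7998 + 1.7953 = 0.4094
Step 4: Primal residual = |-0.7998 + 1.7953| = 0.9956


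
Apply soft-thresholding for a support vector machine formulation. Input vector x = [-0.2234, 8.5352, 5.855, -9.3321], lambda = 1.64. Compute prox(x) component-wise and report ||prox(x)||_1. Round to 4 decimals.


Soft-thresholding with lambda = 1.64:
prox(-0.2234) = sign(-0.2234)*max(|-0.2234| - 1.64, 0) = 0.0
prox(8.5352) = sign(8.5352)*max(|8.5352| - 1.64, 0) = 6.8952
prox(5.855) = sign(5.855)*max(|5.855| - 1.64, 0) = 4.215
prox(-9.3321) = sign(-9.3321)*max(|-9.3321| - 1.64, 0) = -7.6921
prox(x) = [0.0, 6.8952, 4.215, -7.6921]
||prox(x)||_1 = 0.0 + 6.8952 + 4.215 + 7.6921 = 18.8023


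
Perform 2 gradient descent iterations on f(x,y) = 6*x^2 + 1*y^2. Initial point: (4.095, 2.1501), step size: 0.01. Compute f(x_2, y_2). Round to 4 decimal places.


Gradient descent on f(x,y) = 6*x^2 + 1*y^2.
Starting point: (4.095, 2.1501), alpha = 0.01
Step 1: grad_x = 2*6*4.095 = 49.14, grad_y = 2*1*2.1501 = 4.3002
  x_1 = 4.095 - 0.01*49.14 = 3.6036
  y_1 = 2.1501 - 0.01*4.3002 = 2.1071
Step 2: grad_x = 2*6*3.6036 = 43.2432, grad_y = 2*1*2.1071 = 4.2142
  x_2 = 3.6036 - 0.01*43.2432 = 3.1712
  y_2 = 2.1071 - 0.01*4.2142 = 2.065
f(3.1712, 2.065) = 6*3.1712^2 + 1*2.065^2 = 64.6019


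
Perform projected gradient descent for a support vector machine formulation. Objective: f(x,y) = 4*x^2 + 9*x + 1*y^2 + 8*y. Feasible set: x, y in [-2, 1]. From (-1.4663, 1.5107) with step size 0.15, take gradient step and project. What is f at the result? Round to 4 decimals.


Step 1: Compute gradient at (-1.4663, 1.5107).
grad_x = 2*4*-1.4663 + 9 = -2.7304
grad_y = 2*1*1.5107 + 8 = 11.0214
Step 2: Gradient step.
x_raw = -1.4663 - 0.15*-2.7304 = -1.0567
y_raw = 1.5107 - 0.15*11.0214 = -0.1425
Step 3: Project onto [-2, 1].
x_proj = clip(-1.0567) = -1.0567
y_proj = clip(-0.1425) = -0.1425
Step 4: Evaluate f.
f(-1.0567, -0.1425) = -6.1636


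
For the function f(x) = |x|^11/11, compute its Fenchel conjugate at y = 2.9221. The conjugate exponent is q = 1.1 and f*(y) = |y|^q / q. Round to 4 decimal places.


The conjugate exponent q satisfies 1/p + 1/q = 1.
p = 11, so q = 11/(11 - 1) = 1.1
|y|^q = 2.9221^1.1 = 3.2529
f*(2.9221) = 3.2529 / 1.1 = 2.9571


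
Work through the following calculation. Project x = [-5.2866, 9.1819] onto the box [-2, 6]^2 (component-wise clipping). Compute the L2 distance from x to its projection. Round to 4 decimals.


Project each component onto [-2, 6].
clip(-5.2866) = -2.0, clip(9.1819) = 6.0
Projection = [-2.0, 6.0]
Squared diffs: [10.8017, 10.1245]
Distance = sqrt(20.9262) = 4.5745


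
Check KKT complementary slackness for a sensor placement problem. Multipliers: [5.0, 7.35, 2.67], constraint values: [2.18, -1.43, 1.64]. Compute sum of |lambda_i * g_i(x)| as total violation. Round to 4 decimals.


KKT complementary slackness check:
lambda_1 * g_1 = 5.0 * 2.18 = 10.9
lambda_2 * g_2 = 7.35 * -1.43 = -10.5105
lambda_3 * g_3 = 2.67 * 1.64 = 4.3788
Total violation = 10.9 + 10.5105 + 4.3788 = 25.7893


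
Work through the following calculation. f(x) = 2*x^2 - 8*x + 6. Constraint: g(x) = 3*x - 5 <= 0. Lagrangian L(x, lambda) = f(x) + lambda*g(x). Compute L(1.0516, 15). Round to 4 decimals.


Step 1: Evaluate f(x).
f(1.0516) = 2*1.0516^2 - 8*1.0516 + 6 = -0.2011
Step 2: Evaluate g(x).
g(1.0516) = 3*1.0516 - 5 = -1.8452
Step 3: Compute Lagrangian.
L = -0.2011 + 15*-1.8452 = -27.8791


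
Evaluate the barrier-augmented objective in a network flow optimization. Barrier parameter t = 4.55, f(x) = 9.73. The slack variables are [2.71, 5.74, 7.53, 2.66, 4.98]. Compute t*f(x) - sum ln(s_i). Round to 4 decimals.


Step 1: Compute log-barrier.
ln values: [0.9969, 1.7475, 2.0189, 0.9783, 1.6054]
phi = -(0.9969 + 1.7475 + 2.0189 + 0.9783 + 1.6054) = -7.3471
Step 2: Compute augmented objective.
t*f(x) = 4.55*9.73 = 44.2715
Total = 44.2715 - 7.3471 = 36.9244


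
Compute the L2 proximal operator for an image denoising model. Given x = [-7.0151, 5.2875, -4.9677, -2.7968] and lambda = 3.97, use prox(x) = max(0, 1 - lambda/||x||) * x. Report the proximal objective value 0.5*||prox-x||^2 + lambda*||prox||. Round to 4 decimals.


Step 1: Compute ||x||.
||x|| = 10.4723
Step 2: Compute scaling factor.
scale = max(0, 1 - 3.97/10.4723) = 0.6209
Step 3: prox(x) = [-4.3557, 3.283, -3.0845, -1.7365]
||prox(x)|| = 6.5023
Step 4: Proximal objective.
0.5*||prox-x||^2 = 7.8805
lambda*||prox|| = 25.8141
Total = 33.6946


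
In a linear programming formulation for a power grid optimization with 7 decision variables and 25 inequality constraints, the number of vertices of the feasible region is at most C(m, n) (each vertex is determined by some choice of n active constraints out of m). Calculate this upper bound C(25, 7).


Each vertex corresponds to some choice of n active constraints out of m, so the number of vertices is at most C(m, n) = m! / (n!(m-n)!).
m = 25, n = 7
Numerator: 25 * 24 * 23 * 22 * 21 * 20 * 19
Denominator: 7! = 5040
C(25, 7) = 480700


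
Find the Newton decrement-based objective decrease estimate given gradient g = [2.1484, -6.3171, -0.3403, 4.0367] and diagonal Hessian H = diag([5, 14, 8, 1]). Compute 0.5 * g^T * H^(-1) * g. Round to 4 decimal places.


Step 1: H is diagonal, so H^(-1) * g = [0.4297, -0.4512, -0.0425, 4.0367].
Step 2: g^T H^(-1) g = sum_i g_i^2 / H_ii
  = (2.1484)^2/5 + (-6.3171)^2/14 + (-0.3403)^2/8 + (4.0367)^2/1
  = 0.9231 + 2.8504 + 0.0145 + 16.2949 = 20.083
Step 3: Objective decrease = 0.5 * g^T H^(-1) g = 10.0415


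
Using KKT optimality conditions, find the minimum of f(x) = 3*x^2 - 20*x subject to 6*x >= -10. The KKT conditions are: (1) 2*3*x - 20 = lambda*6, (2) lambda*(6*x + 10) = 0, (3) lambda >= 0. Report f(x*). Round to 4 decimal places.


Step 1: Try lambda = 0 (constraint inactive).
Stationarity: 2*3*x - 20 = 0
x* = 20/(2*3) = 10/3 = 3.3333 (rounded; the exact value 10/3 is used below)
Check constraint: 6*3.3333 = 19.9998 >= -10 -- satisfied.
Step 2: Compute optimal value.
f(x*) = 3*(10/3)^2 - 20*(10/3) = -33.3333


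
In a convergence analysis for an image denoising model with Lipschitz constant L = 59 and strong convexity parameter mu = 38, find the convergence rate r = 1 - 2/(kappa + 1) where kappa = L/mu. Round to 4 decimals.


Step 1: Compute the condition number.
kappa = L/mu = 59/38 = 1.5526
Step 2: Compute the convergence rate.
r = 1 - 2/(kappa + 1) = 1 - 2*mu/(L + mu) = (L - mu)/(L + mu) = 21/97 = 0.2165


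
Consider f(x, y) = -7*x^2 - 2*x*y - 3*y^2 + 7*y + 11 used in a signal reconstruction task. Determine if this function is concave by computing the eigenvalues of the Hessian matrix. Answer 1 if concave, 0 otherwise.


The Hessian of f(x,y) = -7*x^2 - 2*x*y - 3*y^2 + 7*y + 11 is:
H = [[-14, -2], [-2, -6]]
Trace = -14 - 6 = -20
Determinant = -14*-6 - (-2)^2 = 80
Discriminant = (-20)^2 - 4*80 = 80.0
Eigenvalues: lambda_1 = -14.4721, lambda_2 = -5.5279
The function is concave.

1


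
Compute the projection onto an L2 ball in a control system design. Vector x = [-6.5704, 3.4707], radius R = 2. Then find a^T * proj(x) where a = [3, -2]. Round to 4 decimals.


Step 1: Compute ||x|| (intermediates to 6 decimals).
||x|| = sqrt((-6.5704)^2 + 3.4707^2) = 7.430741
Step 2: Project.
Since ||x|| > R, scale = R/||x|| = 2/7.430741 = 0.269152, proj(x) = scale * x
proj(x) = [-1.768436, 0.934146]
Step 3: Dot product.
a^T * proj(x) = 3*(-1.768436) - 2*0.934146 = -7.1736


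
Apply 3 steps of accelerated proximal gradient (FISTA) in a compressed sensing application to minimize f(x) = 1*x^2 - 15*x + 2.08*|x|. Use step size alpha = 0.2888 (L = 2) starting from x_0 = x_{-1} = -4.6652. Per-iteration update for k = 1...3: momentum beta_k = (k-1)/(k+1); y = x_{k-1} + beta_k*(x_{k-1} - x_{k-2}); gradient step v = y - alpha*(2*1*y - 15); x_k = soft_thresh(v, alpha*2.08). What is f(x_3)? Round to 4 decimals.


FISTA on f(x) = 1*x^2 - 15*x + 2.08*|x|
L = 2, alpha = 0.2888
Iteration 1: beta = 0.0, y = -4.6652 + 0.0*(-4.6652 + 4.6652) = -4.6652
  grad(y) = -24.3304, v = y - alpha*grad = 2.3614
  prox(v) = soft_thresh(2.3614, 0.6007) = 1.7607
Iteration 2: beta = 0.3333, y = 1.7607 + 0.3333*(1.7607 + 4.6652) = 3.9027
  grad(y) = -7.1946, v = y - alpha*grad = 5.9805
  prox(v) = soft_thresh(5.9805, 0.6007) = 5.3798
Iteration 3: beta = 0.5, y = 5.3798 + 0.5*(5.3798 - 1.7607) = 7.1893
  grad(y) = -0.6213, v = y - alpha*grad = 7.3688
  prox(v) = soft_thresh(7.3688, 0.6007) = 6.7681
f(x_3) = 1*6.7681^2 - 15*6.7681 + 2.08*|6.7681| = -41.6367


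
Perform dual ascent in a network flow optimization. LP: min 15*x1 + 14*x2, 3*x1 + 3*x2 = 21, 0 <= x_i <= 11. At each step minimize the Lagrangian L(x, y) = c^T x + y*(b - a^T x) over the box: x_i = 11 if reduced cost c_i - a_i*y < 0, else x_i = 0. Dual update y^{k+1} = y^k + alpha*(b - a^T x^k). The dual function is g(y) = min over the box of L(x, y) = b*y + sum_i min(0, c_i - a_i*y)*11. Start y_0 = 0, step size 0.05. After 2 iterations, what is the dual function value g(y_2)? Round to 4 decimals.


Dual ascent for LP: min 15*x1 + 14*x2, 3*x1 + 3*x2 = 21, 0 <= x_i <= 11
Step 1: y^k = 0.0, reduced costs: (15.0, 14.0)
  x^k = (0.0, 0.0), subgradient = b - a^T x = 21.0
  y^{k+1} = 0.0 + 0.05*21.0 = 1.05
Step 2: y^k = 1.05, reduced costs: (11.85, 10.85)
  x^k = (0.0, 0.0), subgradient = b - a^T x = 21.0
  y^{k+1} = 1.05 + 0.05*21.0 = 2.1
Dual objective at y_2 = 2.1: reduced costs (8.7, 7.7), box minimizer x = (0.0, 0.0)
g(y_2) = b*y + (c1 - a1*y)*x1 + (c2 - a2*y)*x2 = 21*2.1 + 8.7*0.0 + 7.7*0.0 = 44.1 + 0.0 + 0.0 = 44.1


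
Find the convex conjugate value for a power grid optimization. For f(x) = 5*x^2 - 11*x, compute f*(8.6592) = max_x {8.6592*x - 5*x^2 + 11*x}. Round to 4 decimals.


f*(y) = sup_x {y*x - a*x^2 - b*x} = sup_x {(y-b)*x - a*x^2}
FOC: (y - b) - 2a*x = 0 => x* = (y - b)/(2a)
x* = (8.6592 + 11)/(2*5) = 1.9659
f*(8.6592) = (y-b)^2/(4a) = (8.6592 + 11)^2/(4*5)
= 386.4841/20 = 19.3242


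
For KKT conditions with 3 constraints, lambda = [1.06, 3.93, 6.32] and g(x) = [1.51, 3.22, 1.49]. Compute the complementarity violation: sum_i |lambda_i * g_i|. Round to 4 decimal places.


KKT complementary slackness check:
lambda_1 * g_1 = 1.06 * 1.51 = 1.6006
lambda_2 * g_2 = 3.93 * 3.22 = 12.6546
lambda_3 * g_3 = 6.32 * 1.49 = 9.4168
Total violation = 1.6006 + 12.6546 + 9.4168 = 23.672


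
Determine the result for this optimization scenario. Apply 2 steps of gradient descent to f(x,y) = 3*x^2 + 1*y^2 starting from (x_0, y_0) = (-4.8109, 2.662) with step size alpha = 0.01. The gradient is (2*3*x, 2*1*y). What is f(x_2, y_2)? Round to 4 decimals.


Gradient descent on f(x,y) = 3*x^2 + 1*y^2.
Starting point: (-4.8109, 2.662), alpha = 0.01
Step 1: grad_x = 2*3*-4.8109 = -28.8654, grad_y = 2*1*2.662 = 5.324
  x_1 = -4.8109 - 0.01*-28.8654 = -4.5222
  y_1 = 2.662 - 0.01*5.324 = 2.6088
Step 2: grad_x = 2*3*-4.5222 = -27.1335, grad_y = 2*1*2.6088 = 5.2175
  x_2 = -4.5222 - 0.01*-27.1335 = -4.2509
  y_2 = 2.6088 - 0.01*5.2175 = 2.5566
f(-4.2509, 2.5566) = 3*(-4.2509)^2 + 1*2.5566^2 = 60.7469


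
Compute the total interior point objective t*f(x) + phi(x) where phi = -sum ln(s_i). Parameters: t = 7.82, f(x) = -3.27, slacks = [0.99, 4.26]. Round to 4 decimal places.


Step 1: Compute log-barrier.
ln values: [-0.0101, 1.4493]
phi = -(-0.0101 + 1.4493) = -1.4392
Step 2: Compute augmented objective.
t*f(x) = 7.82*-3.27 = -25.5714
Total = -25.5714 - 1.4392 = -27.0106


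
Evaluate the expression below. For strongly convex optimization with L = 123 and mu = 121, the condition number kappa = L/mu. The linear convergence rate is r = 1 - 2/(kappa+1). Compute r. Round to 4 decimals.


Step 1: Compute the condition number.
kappa = L/mu = 123/121 = 1.0165
Step 2: Compute the convergence rate.
r = 1 - 2/(kappa + 1) = 1 - 2*mu/(L + mu) = (L - mu)/(L + mu) = 2/244 = 0.0082


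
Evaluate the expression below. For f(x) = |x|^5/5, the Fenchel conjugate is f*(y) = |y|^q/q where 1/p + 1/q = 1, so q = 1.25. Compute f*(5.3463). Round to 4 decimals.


The conjugate exponent q satisfies 1/p + 1/q = 1.
p = 5, so q = 5/(5 - 1) = 1.25
|y|^q = 5.3463^1.25 = 8.1296
f*(5.3463) = 8.1296 / 1.25 = 6.5036


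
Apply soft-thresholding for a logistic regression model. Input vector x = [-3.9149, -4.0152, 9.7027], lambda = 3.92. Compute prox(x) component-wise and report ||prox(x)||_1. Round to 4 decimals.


Soft-thresholding with lambda = 3.92:
prox(-3.9149) = sign(-3.9149)*max(|-3.9149| - 3.92, 0) = 0.0
prox(-4.0152) = sign(-4.0152)*max(|-4.0152| - 3.92, 0) = -0.0952
prox(9.7027) = sign(9.7027)*max(|9.7027| - 3.92, 0) = 5.7827
prox(x) = [0.0, -0.0952, 5.7827]
||prox(x)||_1 = 0.0 + 0.0952 + 5.7827 = 5.8779


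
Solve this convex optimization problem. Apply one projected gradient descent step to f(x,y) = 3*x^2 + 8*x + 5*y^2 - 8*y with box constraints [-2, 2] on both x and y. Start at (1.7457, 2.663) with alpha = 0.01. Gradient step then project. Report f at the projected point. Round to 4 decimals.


Step 1: Compute gradient at (1.7457, 2.663).
grad_x = 2*3*1.7457 + 8 = 18.4742
grad_y = 2*5*2.663 - 8 = 18.63
Step 2: Gradient step.
x_raw = 1.7457 - 0.01*18.4742 = 1.561
y_raw = 2.663 - 0.01*18.63 = 2.4767
Step 3: Project onto [-2, 2].
x_proj = clip(1.561) = 1.561
y_proj = clip(2.4767) = 2.0
Step 4: Evaluate f.
f(1.561, 2.0) = 23.7974


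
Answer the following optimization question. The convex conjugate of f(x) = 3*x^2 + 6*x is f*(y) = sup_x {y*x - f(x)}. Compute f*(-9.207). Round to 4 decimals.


f*(y) = sup_x {y*x - a*x^2 - b*x} = sup_x {(y-b)*x - a*x^2}
FOC: (y - b) - 2a*x = 0 => x* = (y - b)/(2a)
x* = (-9.207 - 6)/(2*3) = -2.5345
f*(-9.207) = (y-b)^2/(4a) = (-9.207 - 6)^2/(4*3)
= 231.2528/12 = 19.2711


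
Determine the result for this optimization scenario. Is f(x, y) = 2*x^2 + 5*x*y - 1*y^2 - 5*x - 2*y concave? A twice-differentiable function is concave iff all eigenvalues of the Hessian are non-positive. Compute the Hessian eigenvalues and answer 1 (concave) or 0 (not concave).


The Hessian of f(x,y) = 2*x^2 + 5*x*y - 1*y^2 - 5*x - 2*y is:
H = [[4, 5], [5, -2]]
Trace = 4 - 2 = 2
Determinant = 4*-2 - (5)^2 = -33
Discriminant = (2)^2 - 4*-33 = 136.0
Eigenvalues: lambda_1 = -4.831, lambda_2 = 6.831
The function is not concave.

0


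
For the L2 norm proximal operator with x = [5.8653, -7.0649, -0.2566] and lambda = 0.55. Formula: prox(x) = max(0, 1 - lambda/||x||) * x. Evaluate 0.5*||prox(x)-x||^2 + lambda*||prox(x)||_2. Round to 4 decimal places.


Step 1: Compute ||x||.
||x|| = 9.1859
Step 2: Compute scaling factor.
scale = max(0, 1 - 0.55/9.1859) = 0.9401
Step 3: prox(x) = [5.5141, -6.6419, -0.2412]
||prox(x)|| = 8.6359
Step 4: Proximal objective.
0.5*||prox-x||^2 = 0.1513
lambda*||prox|| = 4.7497
Total = 4.901


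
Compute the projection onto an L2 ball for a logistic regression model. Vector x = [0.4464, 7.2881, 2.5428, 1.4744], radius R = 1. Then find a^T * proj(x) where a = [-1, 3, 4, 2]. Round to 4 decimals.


Step 1: Compute ||x|| (intermediates to 6 decimals).
||x|| = sqrt(0.4464^2 + 7.2881^2 + 2.5428^2 + 1.4744^2) = 7.871173
Step 2: Project.
Since ||x|| > R, scale = R/||x|| = 1/7.871173 = 0.127046, proj(x) = scale * x
proj(x) = [0.056713, 0.925924, 0.323053, 0.187317]
Step 3: Dot product.
a^T * proj(x) = -1*0.056713 + 3*0.925924 + 4*0.323053 + 2*0.187317 = 4.3879


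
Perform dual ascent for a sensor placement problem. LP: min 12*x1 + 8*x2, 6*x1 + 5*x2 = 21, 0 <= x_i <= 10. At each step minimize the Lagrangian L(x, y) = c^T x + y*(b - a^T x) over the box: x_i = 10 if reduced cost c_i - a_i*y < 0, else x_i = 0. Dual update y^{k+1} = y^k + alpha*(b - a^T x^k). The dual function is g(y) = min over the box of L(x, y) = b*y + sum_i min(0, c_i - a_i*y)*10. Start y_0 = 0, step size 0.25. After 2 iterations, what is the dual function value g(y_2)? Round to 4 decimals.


Dual ascent for LP: min 12*x1 + 8*x2, 6*x1 + 5*x2 = 21, 0 <= x_i <= 10
Step 1: y^k = 0.0, reduced costs: (12.0, 8.0)
  x^k = (0.0, 0.0), subgradient = b - a^T x = 21.0
  y^{k+1} = 0.0 + 0.25*21.0 = 5.25
Step 2: y^k = 5.25, reduced costs: (-19.5, -18.25)
  x^k = (10.0, 10.0), subgradient = b - a^T x = -89.0
  y^{k+1} = 5.25 + 0.25*-89.0 = -17.0
Dual objective at y_2 = -17.0: reduced costs (114.0, 93.0), box minimizer x = (0.0, 0.0)
g(y_2) = b*y + (c1 - a1*y)*x1 + (c2 - a2*y)*x2 = 21*(-17.0) + 114.0*0.0 + 93.0*0.0 = -357.0 + 0.0 + 0.0 = -357.0


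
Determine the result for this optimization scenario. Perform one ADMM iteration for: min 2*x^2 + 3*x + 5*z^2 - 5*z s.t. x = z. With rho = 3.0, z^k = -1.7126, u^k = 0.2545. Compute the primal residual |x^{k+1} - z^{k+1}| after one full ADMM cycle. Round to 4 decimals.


ADMM iteration with rho = 3.0, z^k = -1.7126, u^k = 0.2545
Step 1: x-update.
Minimize 2*x^2 + 3*x + (3.0/2)*(x + 1.7126 + 0.2545)^2
FOC: (2*2 + 3.0)*x = -3 + 3.0*(-1.7126 - 0.2545)
x^{k+1} = -1.2716
Step 2: z-update.
Minimize 5*z^2 - 5*z + (3.0/2)*(-1.2716 - z + 0.2545)^2
FOC: (2*5 + 3.0)*z = 5 + 3.0*(-1.2716 + 0.2545)
z^{k+1} = 0.1499
Step 3: u-update.
u^{k+1} = 0.2545 - 1.2716 - 0.1499 = -1.167
Step 4: Primal residual = |-1.2716 - 0.1499| = 1.4215


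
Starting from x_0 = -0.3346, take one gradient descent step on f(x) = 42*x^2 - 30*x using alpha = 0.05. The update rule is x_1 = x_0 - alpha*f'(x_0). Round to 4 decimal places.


We compute the gradient at x_0 and apply the update.
f'(x) = 84*x - 30
f'(-0.3346) = 84*-0.3346 - 30 = -58.1064
x_1 = -0.3346 - 0.05*-58.1064 = 2.5707


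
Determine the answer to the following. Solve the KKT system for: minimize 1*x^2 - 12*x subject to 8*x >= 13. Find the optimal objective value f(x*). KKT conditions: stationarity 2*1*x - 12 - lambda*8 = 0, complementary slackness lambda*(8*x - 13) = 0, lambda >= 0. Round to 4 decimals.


Step 1: Try lambda = 0 (constraint inactive).
Stationarity: 2*1*x - 12 = 0
x* = 12/(2*1) = 6.0
Check constraint: 8*6.0 = 48.0 >= 13 -- satisfied.
Step 2: Compute optimal value.
f(x*) = 1*6.0^2 - 12*6.0 = -36.0


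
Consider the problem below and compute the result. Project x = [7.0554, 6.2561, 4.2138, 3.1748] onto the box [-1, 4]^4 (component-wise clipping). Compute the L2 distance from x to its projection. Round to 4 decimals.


Project each component onto [-1, 4].
clip(7.0554) = 4.0, clip(6.2561) = 4.0, clip(4.2138) = 4.0, clip(3.1748) = 3.1748
Projection = [4.0, 4.0, 4.0, 3.1748]
Squared diffs: [9.3355, 5.09, 0.0457, 0.0]
Distance = sqrt(14.4712) = 3.8041


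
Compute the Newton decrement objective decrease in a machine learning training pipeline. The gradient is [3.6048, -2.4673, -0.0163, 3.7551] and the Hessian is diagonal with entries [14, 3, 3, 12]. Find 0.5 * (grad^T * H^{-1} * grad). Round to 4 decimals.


Step 1: H is diagonal, so H^(-1) * g = [0.2575, -0.8224, -0.0054, 0.3129].
Step 2: g^T H^(-1) g = sum_i g_i^2 / H_ii
  = (3.6048)^2/14 + (-2.4673)^2/3 + (-0.0163)^2/3 + (3.7551)^2/12
  = 0.9282 + 2.0292 + 0.0001 + 1.1751 = 4.1325
Step 3: Objective decrease = 0.5 * g^T H^(-1) g = 2.0663


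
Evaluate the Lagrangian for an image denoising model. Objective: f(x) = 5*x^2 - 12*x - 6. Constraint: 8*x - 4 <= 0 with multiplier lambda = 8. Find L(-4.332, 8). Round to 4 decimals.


Step 1: Evaluate f(x).
f(-4.332) = 5*(-4.332)^2 - 12*(-4.332) - 6 = 139.8151
Step 2: Evaluate g(x).
g(-4.332) = 8*-4.332 - 4 = -38.656
Step 3: Compute Lagrangian.
L = 139.8151 + 8*-38.656 = -169.4329


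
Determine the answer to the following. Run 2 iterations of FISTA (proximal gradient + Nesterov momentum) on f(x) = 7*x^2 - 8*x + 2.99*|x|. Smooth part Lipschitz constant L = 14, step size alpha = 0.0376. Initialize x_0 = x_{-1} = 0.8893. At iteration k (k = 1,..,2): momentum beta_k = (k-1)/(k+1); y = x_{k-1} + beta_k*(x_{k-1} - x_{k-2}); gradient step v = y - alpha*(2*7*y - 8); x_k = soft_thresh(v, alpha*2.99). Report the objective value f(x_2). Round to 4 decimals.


FISTA on f(x) = 7*x^2 - 8*x + 2.99*|x|
L = 14, alpha = 0.0376
Iteration 1: beta = 0.0, y = 0.8893 + 0.0*(0.8893 - 0.8893) = 0.8893
  grad(y) = 4.4502, v = y - alpha*grad = 0.722
  prox(v) = soft_thresh(0.722, 0.1124) = 0.6095
Iteration 2: beta = 0.3333, y = 0.6095 + 0.3333*(0.6095 - 0.8893) = 0.5163
  grad(y) = -0.7718, v = y - alpha*grad = 0.5453
  prox(v) = soft_thresh(0.5453, 0.1124) = 0.4329
f(x_2) = 7*0.4329^2 - 8*0.4329 + 2.99*|0.4329| = -0.857


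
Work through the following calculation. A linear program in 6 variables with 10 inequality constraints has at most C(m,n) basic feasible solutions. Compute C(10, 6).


Each vertex corresponds to some choice of n active constraints out of m, so the number of vertices is at most C(m, n) = m! / (n!(m-n)!).
m = 10, n = 6
Numerator: 10 * 9 * 8 * 7 * 6 * 5
Denominator: 6! = 720
C(10, 6) = 210


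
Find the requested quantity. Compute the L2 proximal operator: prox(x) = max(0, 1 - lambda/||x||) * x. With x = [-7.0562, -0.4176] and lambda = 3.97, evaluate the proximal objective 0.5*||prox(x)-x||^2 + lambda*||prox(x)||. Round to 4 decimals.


Step 1: Compute ||x||.
||x|| = 7.0685
Step 2: Compute scaling factor.
scale = max(0, 1 - 3.97/7.0685) = 0.4384
Step 3: prox(x) = [-3.0931, -0.1831]
||prox(x)|| = 3.0985
Step 4: Proximal objective.
0.5*||prox-x||^2 = 7.8805
lambda*||prox|| = 12.301
Total = 20.1817


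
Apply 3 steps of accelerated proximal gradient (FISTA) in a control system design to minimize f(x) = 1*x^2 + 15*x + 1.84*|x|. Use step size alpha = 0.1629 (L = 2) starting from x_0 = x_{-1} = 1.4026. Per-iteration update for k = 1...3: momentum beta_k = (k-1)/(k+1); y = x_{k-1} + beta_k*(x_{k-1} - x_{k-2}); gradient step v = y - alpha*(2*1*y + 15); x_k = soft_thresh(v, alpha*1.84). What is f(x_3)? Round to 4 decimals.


FISTA on f(x) = 1*x^2 + 15*x + 1.84*|x|
L = 2, alpha = 0.1629
Iteration 1: beta = 0.0, y = 1.4026 + 0.0*(1.4026 - 1.4026) = 1.4026
  grad(y) = 17.8052, v = y - alpha*grad = -1.4979
  prox(v) = soft_thresh(-1.4979, 0.2997) = -1.1981
Iteration 2: beta = 0.3333, y = -1.1981 + 0.3333*(-1.1981 - 1.4026) = -2.065
  grad(y) = 10.8699, v = y - alpha*grad = -3.8358
  prox(v) = soft_thresh(-3.8358, 0.2997) = -3.536
Iteration 3: beta = 0.5, y = -3.536 + 0.5*(-3.536 + 1.1981) = -4.705
  grad(y) = 5.5901, v = y - alpha*grad = -5.6156
  prox(v) = soft_thresh(-5.6156, 0.2997) = -5.3158
f(x_3) = 1*(-5.3158)^2 + 15*(-5.3158) + 1.84*|-5.3158| = -41.6983


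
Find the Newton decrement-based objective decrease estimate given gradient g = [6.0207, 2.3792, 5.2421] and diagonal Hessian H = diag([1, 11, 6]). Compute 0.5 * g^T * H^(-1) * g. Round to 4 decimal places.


Step 1: H is diagonal, so H^(-1) * g = [6.0207, 0.2163, 0.8737].
Step 2: g^T H^(-1) g = sum_i g_i^2 / H_ii
  = (6.0207)^2/1 + (2.3792)^2/11 + (5.2421)^2/6
  = 36.2488 + 0.5146 + 4.5799 = 41.3434
Step 3: Objective decrease = 0.5 * g^T H^(-1) g = 20.6717


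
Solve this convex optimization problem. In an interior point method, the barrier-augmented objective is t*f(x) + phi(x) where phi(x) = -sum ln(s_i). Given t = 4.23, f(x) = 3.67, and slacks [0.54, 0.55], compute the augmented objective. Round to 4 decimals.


Step 1: Compute log-barrier.
ln values: [-0.6162, -0.5978]
phi = -(-0.6162 - 0.5978) = 1.214
Step 2: Compute augmented objective.
t*f(x) = 4.23*3.67 = 15.5241
Total = 15.5241 + 1.214 = 16.7381


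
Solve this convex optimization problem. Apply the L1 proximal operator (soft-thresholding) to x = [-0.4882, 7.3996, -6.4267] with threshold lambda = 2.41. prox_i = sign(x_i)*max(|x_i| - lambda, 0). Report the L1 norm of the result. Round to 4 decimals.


Soft-thresholding with lambda = 2.41:
prox(-0.4882) = sign(-0.4882)*max(|-0.4882| - 2.41, 0) = 0.0
prox(7.3996) = sign(7.3996)*max(|7.3996| - 2.41, 0) = 4.9896
prox(-6.4267) = sign(-6.4267)*max(|-6.4267| - 2.41, 0) = -4.0167
prox(x) = [0.0, 4.9896, -4.0167]
||prox(x)||_1 = 0.0 + 4.9896 + 4.0167 = 9.0063


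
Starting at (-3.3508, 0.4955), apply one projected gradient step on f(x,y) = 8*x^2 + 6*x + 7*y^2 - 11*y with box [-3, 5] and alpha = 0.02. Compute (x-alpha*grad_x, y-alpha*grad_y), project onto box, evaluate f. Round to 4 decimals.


Step 1: Compute gradient at (-3.3508, 0.4955).
grad_x = 2*8*-3.3508 + 6 = -47.6128
grad_y = 2*7*0.4955 - 11 = -4.063
Step 2: Gradient step.
x_raw = -3.3508 - 0.02*-47.6128 = -2.3985
y_raw = 0.4955 - 0.02*-4.063 = 0.5768
Step 3: Project onto [-3, 5].
x_proj = clip(-2.3985) = -2.3985
y_proj = clip(0.5768) = 0.5768
Step 4: Evaluate f.
f(-2.3985, 0.5768) = 27.617


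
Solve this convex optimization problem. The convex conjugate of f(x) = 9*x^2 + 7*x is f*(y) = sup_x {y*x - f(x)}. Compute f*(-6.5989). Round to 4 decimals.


f*(y) = sup_x {y*x - a*x^2 - b*x} = sup_x {(y-b)*x - a*x^2}
FOC: (y - b) - 2a*x = 0 => x* = (y - b)/(2a)
x* = (-6.5989 - 7)/(2*9) = -0.7555
f*(-6.5989) = (y-b)^2/(4a) = (-6.5989 - 7)^2/(4*9)
= 184.9301/36 = 5.1369


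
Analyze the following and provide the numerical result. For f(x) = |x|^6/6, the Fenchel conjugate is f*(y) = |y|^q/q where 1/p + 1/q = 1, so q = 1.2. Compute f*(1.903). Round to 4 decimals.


The conjugate exponent q satisfies 1/p + 1/q = 1.
p = 6, so q = 6/(6 - 1) = 1.2
|y|^q = 1.903^1.2 = 2.1643
f*(1.903) = 2.1643 / 1.2 = 1.8036


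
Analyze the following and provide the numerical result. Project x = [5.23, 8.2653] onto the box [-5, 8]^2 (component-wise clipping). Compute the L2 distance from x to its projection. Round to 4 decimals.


Project each component onto [-5, 8].
clip(5.23) = 5.23, clip(8.2653) = 8.0
Projection = [5.23, 8.0]
Squared diffs: [0.0, 0.0704]
Distance = sqrt(0.0704) = 0.2653


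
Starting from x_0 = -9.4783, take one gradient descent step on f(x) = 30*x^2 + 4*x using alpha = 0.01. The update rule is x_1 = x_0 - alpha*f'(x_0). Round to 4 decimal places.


We compute the gradient at x_0 and apply the update.
f'(x) = 60*x + 4
f'(-9.4783) = 60*-9.4783 + 4 = -564.698
x_1 = -9.4783 - 0.01*-564.698 = -3.8313


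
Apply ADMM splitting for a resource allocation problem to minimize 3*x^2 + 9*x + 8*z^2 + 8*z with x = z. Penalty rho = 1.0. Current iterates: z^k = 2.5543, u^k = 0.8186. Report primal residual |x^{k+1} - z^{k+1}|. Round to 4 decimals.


ADMM iteration with rho = 1.0, z^k = 2.5543, u^k = 0.8186
Step 1: x-update.
Minimize 3*x^2 + 9*x + (1.0/2)*(x - 2.5543 + 0.8186)^2
FOC: (2*3 + 1.0)*x = -9 + 1.0*(2.5543 - 0.8186)
x^{k+1} = -1.0378
Step 2: z-update.
Minimize 8*z^2 + 8*z + (1.0/2)*(-1.0378 - z + 0.8186)^2
FOC: (2*8 + 1.0)*z = -8 + 1.0*(-1.0378 + 0.8186)
z^{k+1} = -0.4835
Step 3: u-update.
u^{k+1} = 0.8186 - 1.0378 + 0.4835 = 0.2643
Step 4: Primal residual = |-1.0378 + 0.4835| = 0.5543


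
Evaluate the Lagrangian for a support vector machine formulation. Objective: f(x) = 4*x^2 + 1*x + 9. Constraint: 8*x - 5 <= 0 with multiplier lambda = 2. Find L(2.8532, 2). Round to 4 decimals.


Step 1: Evaluate f(x).
f(2.8532) = 4*2.8532^2 + 1*2.8532 + 9 = 44.4162
Step 2: Evaluate g(x).
g(2.8532) = 8*2.8532 - 5 = 17.8256
Step 3: Compute Lagrangian.
L = 44.4162 + 2*17.8256 = 80.0674


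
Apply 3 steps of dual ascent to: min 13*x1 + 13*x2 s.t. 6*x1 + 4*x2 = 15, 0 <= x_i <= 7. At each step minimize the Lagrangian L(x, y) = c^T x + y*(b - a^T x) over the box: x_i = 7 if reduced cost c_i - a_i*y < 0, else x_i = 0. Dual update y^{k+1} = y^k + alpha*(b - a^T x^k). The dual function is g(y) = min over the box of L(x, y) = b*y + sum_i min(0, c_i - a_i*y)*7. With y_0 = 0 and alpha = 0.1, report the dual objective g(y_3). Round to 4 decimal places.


Dual ascent for LP: min 13*x1 + 13*x2, 6*x1 + 4*x2 = 15, 0 <= x_i <= 7
Step 1: y^k = 0.0, reduced costs: (13.0, 13.0)
  x^k = (0.0, 0.0), subgradient = b - a^T x = 15.0
  y^{k+1} = 0.0 + 0.1*15.0 = 1.5
Step 2: y^k = 1.5, reduced costs: (4.0, 7.0)
  x^k = (0.0, 0.0), subgradient = b - a^T x = 15.0
  y^{k+1} = 1.5 + 0.1*15.0 = 3.0
Step 3: y^k = 3.0, reduced costs: (-5.0, 1.0)
  x^k = (7.0, 0.0), subgradient = b - a^T x = -27.0
  y^{k+1} = 3.0 + 0.1*-27.0 = 0.3
Dual objective at y_3 = 0.3: reduced costs (11.2, 11.8), box minimizer x = (0.0, 0.0)
g(y_3) = b*y + (c1 - a1*y)*x1 + (c2 - a2*y)*x2 = 15*0.3 + 11.2*0.0 + 11.8*0.0 = 4.5 + 0.0 + 0.0 = 4.5


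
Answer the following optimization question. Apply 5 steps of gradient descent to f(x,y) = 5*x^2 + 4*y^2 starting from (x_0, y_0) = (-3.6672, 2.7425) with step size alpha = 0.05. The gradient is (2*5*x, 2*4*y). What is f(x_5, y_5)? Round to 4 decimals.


Gradient descent on f(x,y) = 5*x^2 + 4*y^2.
Starting point: (-3.6672, 2.7425), alpha = 0.05
Step 1: grad_x = 2*5*-3.6672 = -36.672, grad_y = 2*4*2.7425 = 21.94
  x_1 = -3.6672 - 0.05*-36.672 = -1.8336
  y_1 = 2.7425 - 0.05*21.94 = 1.6455
Step 2: grad_x = 2*5*-1.8336 = -18.336, grad_y = 2*4*1.6455 = 13.164
  x_2 = -1.8336 - 0.05*-18.336 = -0.9168
  y_2 = 1.6455 - 0.05*13.164 = 0.9873
Step 3: grad_x = 2*5*-0.9168 = -9.168, grad_y = 2*4*0.9873 = 7.8984
  x_3 = -0.9168 - 0.05*-9.168 = -0.4584
  y_3 = 0.9873 - 0.05*7.8984 = 0.5924
Step 4: grad_x = 2*5*-0.4584 = -4.584, grad_y = 2*4*0.5924 = 4.739
  x_4 = -0.4584 - 0.05*-4.584 = -0.2292
  y_4 = 0.5924 - 0.05*4.739 = 0.3554
Step 5: grad_x = 2*5*-0.2292 = -2.292, grad_y = 2*4*0.3554 = 2.8434
  x_5 = -0.2292 - 0.05*-2.292 = -0.1146
  y_5 = 0.3554 - 0.05*2.8434 = 0.2133
f(-0.1146, 0.2133) = 5*(-0.1146)^2 + 4*0.2133^2 = 0.2476


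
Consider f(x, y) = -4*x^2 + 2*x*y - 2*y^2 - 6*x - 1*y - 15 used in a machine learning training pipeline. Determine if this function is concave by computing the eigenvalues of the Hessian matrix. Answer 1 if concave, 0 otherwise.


The Hessian of f(x,y) = -4*x^2 + 2*x*y - 2*y^2 - 6*x - 1*y - 15 is:
H = [[-8, 2], [2, -4]]
Trace = -8 - 4 = -12
Determinant = -8*-4 - (2)^2 = 28
Discriminant = (-12)^2 - 4*28 = 32.0
Eigenvalues: lambda_1 = -8.8284, lambda_2 = -3.1716
The function is concave.

1


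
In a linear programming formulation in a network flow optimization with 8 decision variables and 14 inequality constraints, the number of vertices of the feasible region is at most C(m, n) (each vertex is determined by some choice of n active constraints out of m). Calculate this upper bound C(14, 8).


Each vertex corresponds to some choice of n active constraints out of m, so the number of vertices is at most C(m, n) = m! / (n!(m-n)!).
m = 14, n = 8
Numerator: 14 * 13 * 12 * 11 * 10 * 9 * 8 * 7
Denominator: 8! = 40320
C(14, 8) = 3003


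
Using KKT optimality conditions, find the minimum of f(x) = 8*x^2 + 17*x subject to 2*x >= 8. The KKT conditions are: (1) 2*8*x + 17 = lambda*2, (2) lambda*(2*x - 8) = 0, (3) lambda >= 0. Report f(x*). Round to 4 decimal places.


Step 1: Try lambda = 0 (constraint inactive).
x_unc = -17/(2*8) = -1.0625
Check: 2*-1.0625 = -2.125 < 8 -- violated!
Step 2: Constraint must be active: 2*x = 8
x* = 8/2 = 4.0
lambda = (2*8*4.0 + 17)/2 = 40.5
Step 3: Compute optimal value.
f(x*) = 8*4.0^2 + 17*4.0 = 196.0


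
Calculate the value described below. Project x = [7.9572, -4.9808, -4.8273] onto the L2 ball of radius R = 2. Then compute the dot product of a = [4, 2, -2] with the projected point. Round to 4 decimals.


Step 1: Compute ||x|| (intermediates to 6 decimals).
||x|| = sqrt(7.9572^2 + (-4.9808)^2 + (-4.8273)^2) = 10.555957
Step 2: Project.
Since ||x|| > R, scale = R/||x|| = 2/10.555957 = 0.189466, proj(x) = scale * x
proj(x) = [1.507619, -0.943692, -0.914609]
Step 3: Dot product.
a^T * proj(x) = 4*1.507619 + 2*(-0.943692) - 2*(-0.914609) = 5.9723


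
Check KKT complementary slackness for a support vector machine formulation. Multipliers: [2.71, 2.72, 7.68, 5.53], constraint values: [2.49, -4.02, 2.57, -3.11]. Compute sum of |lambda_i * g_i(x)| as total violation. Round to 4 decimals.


KKT complementary slackness check:
lambda_1 * g_1 = 2.71 * 2.49 = 6.7479
lambda_2 * g_2 = 2.72 * -4.02 = -10.9344
lambda_3 * g_3 = 7.68 * 2.57 = 19.7376
lambda_4 * g_4 = 5.53 * -3.11 = -17.1983
Total violation = 6.7479 + 10.9344 + 19.7376 + 17.1983 = 54.6182


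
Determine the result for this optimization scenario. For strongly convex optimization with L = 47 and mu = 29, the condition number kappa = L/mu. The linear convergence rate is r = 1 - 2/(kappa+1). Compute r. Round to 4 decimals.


Step 1: Compute the condition number.
kappa = L/mu = 47/29 = 1.6207
Step 2: Compute the convergence rate.
r = 1 - 2/(kappa + 1) = 1 - 2*mu/(L + mu) = (L - mu)/(L + mu) = 18/76 = 0.2368


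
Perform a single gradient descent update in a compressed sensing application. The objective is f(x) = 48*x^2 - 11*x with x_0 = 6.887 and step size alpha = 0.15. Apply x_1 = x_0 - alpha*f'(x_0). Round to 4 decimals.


We compute the gradient at x_0 and apply the update.
f'(x) = 96*x - 11
f'(6.887) = 96*6.887 - 11 = 650.152
x_1 = 6.887 - 0.15*650.152 = -90.6358
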